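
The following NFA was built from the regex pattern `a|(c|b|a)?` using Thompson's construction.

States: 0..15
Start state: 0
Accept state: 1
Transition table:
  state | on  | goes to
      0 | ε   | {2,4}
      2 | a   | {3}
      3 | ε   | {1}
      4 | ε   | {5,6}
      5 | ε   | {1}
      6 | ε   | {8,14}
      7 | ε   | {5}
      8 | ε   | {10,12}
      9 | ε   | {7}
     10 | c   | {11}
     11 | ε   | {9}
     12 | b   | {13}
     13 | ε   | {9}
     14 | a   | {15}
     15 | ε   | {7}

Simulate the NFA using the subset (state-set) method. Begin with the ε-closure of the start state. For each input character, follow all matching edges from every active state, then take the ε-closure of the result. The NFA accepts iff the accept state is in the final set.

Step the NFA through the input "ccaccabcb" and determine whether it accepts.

Answer: REJECT

Trace:
S₀ = ε-closure({0}) = {0,1,2,4,5,6,8,10,12,14}
'c' @ 1: {1,5,7,9,11}  [accepting]
'c' @ 2: {}  — no active states
rest 'accabcb' ignored (set empty)
after full input: {}  (accept=1 not in)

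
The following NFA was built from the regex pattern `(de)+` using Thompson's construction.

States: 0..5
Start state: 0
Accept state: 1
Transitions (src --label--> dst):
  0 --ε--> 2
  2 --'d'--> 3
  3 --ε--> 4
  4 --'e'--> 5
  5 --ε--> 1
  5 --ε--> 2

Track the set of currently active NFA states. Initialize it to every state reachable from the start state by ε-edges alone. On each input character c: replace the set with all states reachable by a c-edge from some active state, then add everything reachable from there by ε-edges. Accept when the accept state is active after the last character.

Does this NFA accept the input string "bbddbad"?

Answer: REJECT

Steps:
start: ε-closure({0}) = {0,2}
'b' @ 1: {}  — dead — no transitions
rest 'bddbad' ignored (set empty)
final: {}; accept 1 not in set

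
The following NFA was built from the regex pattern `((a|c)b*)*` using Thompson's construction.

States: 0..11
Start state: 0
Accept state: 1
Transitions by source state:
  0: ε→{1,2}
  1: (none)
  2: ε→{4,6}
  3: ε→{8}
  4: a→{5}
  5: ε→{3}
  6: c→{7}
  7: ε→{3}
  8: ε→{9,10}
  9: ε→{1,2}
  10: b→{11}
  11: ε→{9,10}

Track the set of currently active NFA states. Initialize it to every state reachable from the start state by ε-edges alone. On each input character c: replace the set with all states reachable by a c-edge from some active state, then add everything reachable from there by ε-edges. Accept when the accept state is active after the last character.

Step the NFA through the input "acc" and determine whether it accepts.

Answer: ACCEPT

Steps:
initial (ε-close {0}): {0,1,2,4,6}
'a' @ 1: {1,2,3,4,5,6,8,9,10}  [accepting]
'c' @ 2: {1,2,3,4,6,7,8,9,10}  [accepting]
'c' @ 3: {1,2,3,4,6,7,8,9,10}  [accepting]
end set {1,2,3,4,6,7,8,9,10} — state 1 in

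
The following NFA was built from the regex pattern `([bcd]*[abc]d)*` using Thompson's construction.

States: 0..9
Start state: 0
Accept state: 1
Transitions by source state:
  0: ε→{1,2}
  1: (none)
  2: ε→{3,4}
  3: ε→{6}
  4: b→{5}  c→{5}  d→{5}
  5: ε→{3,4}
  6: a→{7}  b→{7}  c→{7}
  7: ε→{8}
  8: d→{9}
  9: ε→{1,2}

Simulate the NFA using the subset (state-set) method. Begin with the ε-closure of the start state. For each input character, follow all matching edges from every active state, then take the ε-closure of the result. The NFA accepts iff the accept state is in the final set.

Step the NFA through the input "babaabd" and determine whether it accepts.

S₀ = ε-closure({0}) = {0,1,2,3,4,6}
'b' @ 1: {3,4,5,6,7,8}
'a' @ 2: {7,8}
'b' @ 3: {}  — dead — no transitions
rest 'aabd' ignored (set empty)
after full input: {}  (accept=1 not in)

Answer: REJECT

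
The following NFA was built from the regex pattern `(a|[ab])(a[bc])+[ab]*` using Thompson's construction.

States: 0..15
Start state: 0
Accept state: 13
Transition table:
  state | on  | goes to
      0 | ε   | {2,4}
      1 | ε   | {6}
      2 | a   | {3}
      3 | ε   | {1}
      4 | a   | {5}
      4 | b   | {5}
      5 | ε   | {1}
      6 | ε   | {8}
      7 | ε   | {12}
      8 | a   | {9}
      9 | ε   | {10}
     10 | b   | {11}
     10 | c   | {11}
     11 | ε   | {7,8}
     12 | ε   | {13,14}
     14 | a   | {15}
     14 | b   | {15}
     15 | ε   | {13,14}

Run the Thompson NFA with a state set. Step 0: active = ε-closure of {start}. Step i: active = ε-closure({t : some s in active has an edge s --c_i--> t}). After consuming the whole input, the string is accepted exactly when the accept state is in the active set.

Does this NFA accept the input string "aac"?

start: ε-closure({0}) = {0,2,4}
'a' @ 1: {1,3,5,6,8}
'a' @ 2: {9,10}
'c' @ 3: {7,8,11,12,13,14}  ✓accept
after full input: {7,8,11,12,13,14}  (accept=13 in)

Answer: ACCEPT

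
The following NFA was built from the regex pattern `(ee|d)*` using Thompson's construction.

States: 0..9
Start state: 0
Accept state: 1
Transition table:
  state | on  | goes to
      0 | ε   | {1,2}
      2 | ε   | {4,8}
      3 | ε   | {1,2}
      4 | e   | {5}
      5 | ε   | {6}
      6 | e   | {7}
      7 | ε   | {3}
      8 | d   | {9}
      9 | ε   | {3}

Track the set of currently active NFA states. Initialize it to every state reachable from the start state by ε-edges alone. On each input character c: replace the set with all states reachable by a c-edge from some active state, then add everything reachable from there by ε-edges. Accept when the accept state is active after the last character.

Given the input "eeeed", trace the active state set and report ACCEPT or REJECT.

start: ε-closure({0}) = {0,1,2,4,8}
'e' @ 1: {5,6}
'e' @ 2: {1,2,3,4,7,8}  [accepting]
'e' @ 3: {5,6}
'e' @ 4: {1,2,3,4,7,8}  [accepting]
'd' @ 5: {1,2,3,4,8,9}  [accepting]
final: {1,2,3,4,8,9}; accept 1 in set

Answer: ACCEPT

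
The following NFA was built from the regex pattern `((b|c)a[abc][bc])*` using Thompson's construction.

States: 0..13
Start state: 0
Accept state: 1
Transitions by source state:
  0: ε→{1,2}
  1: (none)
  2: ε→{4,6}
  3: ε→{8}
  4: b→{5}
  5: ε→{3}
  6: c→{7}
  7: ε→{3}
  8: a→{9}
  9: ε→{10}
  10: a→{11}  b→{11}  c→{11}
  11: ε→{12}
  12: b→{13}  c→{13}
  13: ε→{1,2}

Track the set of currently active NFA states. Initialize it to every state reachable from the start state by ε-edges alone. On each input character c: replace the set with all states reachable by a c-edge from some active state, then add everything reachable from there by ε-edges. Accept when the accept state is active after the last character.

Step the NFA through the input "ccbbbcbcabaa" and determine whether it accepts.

start: ε-closure({0}) = {0,1,2,4,6}
'c' @ 1: {3,7,8}
'c' @ 2: {}  — dead — no transitions
rest 'bbbcbcabaa' ignored (set empty)
final: {}; accept 1 not in set

Answer: REJECT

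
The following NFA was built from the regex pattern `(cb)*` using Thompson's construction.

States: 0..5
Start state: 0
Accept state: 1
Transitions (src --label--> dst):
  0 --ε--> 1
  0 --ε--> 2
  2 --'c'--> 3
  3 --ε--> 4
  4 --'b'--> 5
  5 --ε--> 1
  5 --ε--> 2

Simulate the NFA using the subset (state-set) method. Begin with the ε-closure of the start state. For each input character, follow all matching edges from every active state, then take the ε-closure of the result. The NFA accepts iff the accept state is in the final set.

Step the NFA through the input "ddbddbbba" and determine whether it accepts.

start: ε-closure({0}) = {0,1,2}
'd' @ 1: {}  — state set empty
rest 'dbddbbba' ignored (set empty)
after full input: {}  (accept=1 not in)

Answer: REJECT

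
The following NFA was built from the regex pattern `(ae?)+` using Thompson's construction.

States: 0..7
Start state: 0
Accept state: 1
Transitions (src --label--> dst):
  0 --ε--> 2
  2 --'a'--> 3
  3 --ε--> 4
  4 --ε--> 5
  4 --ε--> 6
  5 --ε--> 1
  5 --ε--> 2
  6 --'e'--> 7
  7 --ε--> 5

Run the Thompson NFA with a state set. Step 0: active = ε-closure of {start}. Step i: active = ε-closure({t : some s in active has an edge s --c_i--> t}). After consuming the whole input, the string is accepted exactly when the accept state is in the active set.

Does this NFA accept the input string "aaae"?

S₀ = ε-closure({0}) = {0,2}
'a' @ 1: {1,2,3,4,5,6}  [accepting]
'a' @ 2: {1,2,3,4,5,6}  [accepting]
'a' @ 3: {1,2,3,4,5,6}  [accepting]
'e' @ 4: {1,2,5,7}  [accepting]
end set {1,2,5,7} — state 1 in

Answer: ACCEPT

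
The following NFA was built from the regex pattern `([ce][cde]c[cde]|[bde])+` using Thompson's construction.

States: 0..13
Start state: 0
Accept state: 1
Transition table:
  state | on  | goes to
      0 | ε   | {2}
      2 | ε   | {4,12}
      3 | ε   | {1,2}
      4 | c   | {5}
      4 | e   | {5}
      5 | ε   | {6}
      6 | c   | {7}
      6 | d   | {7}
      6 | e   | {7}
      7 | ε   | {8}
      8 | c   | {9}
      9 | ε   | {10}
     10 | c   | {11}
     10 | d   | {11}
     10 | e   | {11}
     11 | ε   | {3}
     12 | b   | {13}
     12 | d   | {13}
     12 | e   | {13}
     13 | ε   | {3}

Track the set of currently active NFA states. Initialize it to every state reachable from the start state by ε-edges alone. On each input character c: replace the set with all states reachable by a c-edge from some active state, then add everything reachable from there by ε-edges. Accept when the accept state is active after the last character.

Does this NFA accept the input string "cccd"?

Answer: ACCEPT

Trace:
initial (ε-close {0}): {0,2,4,12}
'c' @ 1: {5,6}
'c' @ 2: {7,8}
'c' @ 3: {9,10}
'd' @ 4: {1,2,3,4,11,12}  (accept∈set)
final: {1,2,3,4,11,12}; accept 1 in set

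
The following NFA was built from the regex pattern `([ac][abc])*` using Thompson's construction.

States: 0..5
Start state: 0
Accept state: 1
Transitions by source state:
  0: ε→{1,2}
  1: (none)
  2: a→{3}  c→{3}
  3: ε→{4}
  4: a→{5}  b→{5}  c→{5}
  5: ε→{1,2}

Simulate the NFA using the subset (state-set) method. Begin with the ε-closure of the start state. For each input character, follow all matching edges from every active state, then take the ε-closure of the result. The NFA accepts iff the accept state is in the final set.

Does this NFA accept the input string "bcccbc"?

Answer: REJECT

Derivation:
S₀ = ε-closure({0}) = {0,1,2}
'b' @ 1: {}  — state set empty
rest 'cccbc' ignored (set empty)
end set {} — state 1 not in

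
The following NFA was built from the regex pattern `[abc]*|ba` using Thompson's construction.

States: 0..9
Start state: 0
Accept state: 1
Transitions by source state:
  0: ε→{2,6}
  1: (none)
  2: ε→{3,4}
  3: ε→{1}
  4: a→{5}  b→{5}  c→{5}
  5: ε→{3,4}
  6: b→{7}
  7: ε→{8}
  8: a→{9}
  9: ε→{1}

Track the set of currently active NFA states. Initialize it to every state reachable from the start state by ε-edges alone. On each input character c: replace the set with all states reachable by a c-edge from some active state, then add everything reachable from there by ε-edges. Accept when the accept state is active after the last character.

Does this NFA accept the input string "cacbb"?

Answer: ACCEPT

Steps:
S₀ = ε-closure({0}) = {0,1,2,3,4,6}
'c' @ 1: {1,3,4,5}  [accepting]
'a' @ 2: {1,3,4,5}  [accepting]
'c' @ 3: {1,3,4,5}  [accepting]
'b' @ 4: {1,3,4,5}  [accepting]
'b' @ 5: {1,3,4,5}  [accepting]
final: {1,3,4,5}; accept 1 in set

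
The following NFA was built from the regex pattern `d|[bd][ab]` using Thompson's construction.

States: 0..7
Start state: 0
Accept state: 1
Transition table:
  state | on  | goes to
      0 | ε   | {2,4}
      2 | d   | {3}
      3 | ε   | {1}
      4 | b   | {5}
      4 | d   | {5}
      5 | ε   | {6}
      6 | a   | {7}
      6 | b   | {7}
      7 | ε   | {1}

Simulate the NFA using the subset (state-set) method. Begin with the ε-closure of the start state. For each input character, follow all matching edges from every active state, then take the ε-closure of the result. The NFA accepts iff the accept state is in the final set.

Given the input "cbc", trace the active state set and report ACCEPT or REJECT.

Answer: REJECT

Steps:
start: ε-closure({0}) = {0,2,4}
'c' @ 1: {}  — state set empty
rest 'bc' ignored (set empty)
end set {} — state 1 not in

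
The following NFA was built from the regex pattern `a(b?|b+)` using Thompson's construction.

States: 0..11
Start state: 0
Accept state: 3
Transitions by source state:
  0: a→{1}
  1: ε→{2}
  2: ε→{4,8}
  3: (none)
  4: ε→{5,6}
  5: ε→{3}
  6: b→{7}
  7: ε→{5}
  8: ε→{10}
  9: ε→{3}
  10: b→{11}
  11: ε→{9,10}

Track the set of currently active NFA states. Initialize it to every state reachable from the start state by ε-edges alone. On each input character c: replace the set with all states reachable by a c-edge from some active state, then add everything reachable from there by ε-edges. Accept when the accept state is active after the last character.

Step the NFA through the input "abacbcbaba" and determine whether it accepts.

Answer: REJECT

Trace:
start: ε-closure({0}) = {0}
'a' @ 1: {1,2,3,4,5,6,8,10}  (accept∈set)
'b' @ 2: {3,5,7,9,10,11}  (accept∈set)
'a' @ 3: {}  — no active states
rest 'cbcbaba' ignored (set empty)
end set {} — state 3 not in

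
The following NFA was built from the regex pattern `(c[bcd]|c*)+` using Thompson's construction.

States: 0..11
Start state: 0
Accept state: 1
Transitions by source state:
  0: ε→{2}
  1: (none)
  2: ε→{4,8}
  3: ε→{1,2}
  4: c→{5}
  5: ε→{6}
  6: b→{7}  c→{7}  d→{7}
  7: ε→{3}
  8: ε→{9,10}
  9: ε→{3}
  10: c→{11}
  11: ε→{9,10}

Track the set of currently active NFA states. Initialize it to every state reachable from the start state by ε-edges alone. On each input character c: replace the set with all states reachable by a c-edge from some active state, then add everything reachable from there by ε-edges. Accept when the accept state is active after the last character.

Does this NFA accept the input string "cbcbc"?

initial (ε-close {0}): {0,1,2,3,4,8,9,10}
'c' @ 1: {1,2,3,4,5,6,8,9,10,11}  [accepting]
'b' @ 2: {1,2,3,4,7,8,9,10}  [accepting]
'c' @ 3: {1,2,3,4,5,6,8,9,10,11}  [accepting]
'b' @ 4: {1,2,3,4,7,8,9,10}  [accepting]
'c' @ 5: {1,2,3,4,5,6,8,9,10,11}  [accepting]
end set {1,2,3,4,5,6,8,9,10,11} — state 1 in

Answer: ACCEPT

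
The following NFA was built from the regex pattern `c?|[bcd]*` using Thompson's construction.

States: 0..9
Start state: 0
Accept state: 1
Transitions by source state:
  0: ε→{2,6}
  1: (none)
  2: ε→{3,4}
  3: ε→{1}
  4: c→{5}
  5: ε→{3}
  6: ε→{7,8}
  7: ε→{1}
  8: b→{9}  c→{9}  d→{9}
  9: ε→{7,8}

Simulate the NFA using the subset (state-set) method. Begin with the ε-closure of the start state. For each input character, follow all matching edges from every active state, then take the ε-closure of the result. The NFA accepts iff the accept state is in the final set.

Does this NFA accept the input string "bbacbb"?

initial (ε-close {0}): {0,1,2,3,4,6,7,8}
'b' @ 1: {1,7,8,9}  (accept∈set)
'b' @ 2: {1,7,8,9}  (accept∈set)
'a' @ 3: {}  — dead — no transitions
rest 'cbb' ignored (set empty)
end set {} — state 1 not in

Answer: REJECT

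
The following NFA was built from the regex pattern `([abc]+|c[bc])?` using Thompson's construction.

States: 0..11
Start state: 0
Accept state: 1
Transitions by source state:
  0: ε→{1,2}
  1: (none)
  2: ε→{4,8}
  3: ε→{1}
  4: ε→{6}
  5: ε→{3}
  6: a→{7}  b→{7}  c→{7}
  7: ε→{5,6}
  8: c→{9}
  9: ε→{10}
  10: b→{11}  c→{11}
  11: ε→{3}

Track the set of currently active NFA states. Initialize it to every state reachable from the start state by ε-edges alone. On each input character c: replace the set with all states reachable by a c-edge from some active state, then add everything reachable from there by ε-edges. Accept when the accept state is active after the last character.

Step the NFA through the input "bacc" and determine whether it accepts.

Answer: ACCEPT

Derivation:
start: ε-closure({0}) = {0,1,2,4,6,8}
'b' @ 1: {1,3,5,6,7}  ✓accept
'a' @ 2: {1,3,5,6,7}  ✓accept
'c' @ 3: {1,3,5,6,7}  ✓accept
'c' @ 4: {1,3,5,6,7}  ✓accept
final: {1,3,5,6,7}; accept 1 in set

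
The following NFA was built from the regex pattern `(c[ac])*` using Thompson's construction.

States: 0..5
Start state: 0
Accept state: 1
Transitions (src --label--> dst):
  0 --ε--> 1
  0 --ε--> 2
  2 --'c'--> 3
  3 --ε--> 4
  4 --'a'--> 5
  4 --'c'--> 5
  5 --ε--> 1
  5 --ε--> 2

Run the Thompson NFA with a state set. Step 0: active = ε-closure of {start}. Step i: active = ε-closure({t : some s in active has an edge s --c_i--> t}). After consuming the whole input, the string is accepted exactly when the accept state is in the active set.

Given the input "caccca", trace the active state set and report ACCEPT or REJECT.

Answer: ACCEPT

Trace:
start: ε-closure({0}) = {0,1,2}
'c' @ 1: {3,4}
'a' @ 2: {1,2,5}  ✓accept
'c' @ 3: {3,4}
'c' @ 4: {1,2,5}  ✓accept
'c' @ 5: {3,4}
'a' @ 6: {1,2,5}  ✓accept
end set {1,2,5} — state 1 in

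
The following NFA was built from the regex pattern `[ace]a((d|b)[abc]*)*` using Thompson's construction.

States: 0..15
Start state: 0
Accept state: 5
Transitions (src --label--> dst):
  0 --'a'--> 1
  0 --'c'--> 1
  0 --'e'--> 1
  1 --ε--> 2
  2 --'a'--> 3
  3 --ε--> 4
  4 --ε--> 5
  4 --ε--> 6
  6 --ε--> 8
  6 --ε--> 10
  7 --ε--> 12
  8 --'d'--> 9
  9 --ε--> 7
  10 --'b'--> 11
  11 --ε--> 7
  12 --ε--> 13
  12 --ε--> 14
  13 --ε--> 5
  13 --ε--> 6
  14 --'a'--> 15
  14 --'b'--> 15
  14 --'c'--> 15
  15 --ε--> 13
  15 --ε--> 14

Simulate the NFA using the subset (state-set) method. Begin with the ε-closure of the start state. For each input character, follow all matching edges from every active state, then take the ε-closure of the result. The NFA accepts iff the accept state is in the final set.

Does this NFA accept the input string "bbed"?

Answer: REJECT

Derivation:
S₀ = ε-closure({0}) = {0}
'b' @ 1: {}  — state set empty
rest 'bed' ignored (set empty)
end set {} — state 5 not in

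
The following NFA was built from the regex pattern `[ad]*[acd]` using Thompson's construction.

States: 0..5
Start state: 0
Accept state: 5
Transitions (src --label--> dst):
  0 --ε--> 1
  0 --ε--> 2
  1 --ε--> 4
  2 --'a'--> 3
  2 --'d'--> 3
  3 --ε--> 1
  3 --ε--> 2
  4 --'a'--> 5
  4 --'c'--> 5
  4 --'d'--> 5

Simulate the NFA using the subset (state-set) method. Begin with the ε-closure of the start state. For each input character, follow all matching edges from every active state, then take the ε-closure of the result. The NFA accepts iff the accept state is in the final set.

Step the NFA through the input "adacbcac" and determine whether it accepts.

S₀ = ε-closure({0}) = {0,1,2,4}
'a' @ 1: {1,2,3,4,5}  ✓accept
'd' @ 2: {1,2,3,4,5}  ✓accept
'a' @ 3: {1,2,3,4,5}  ✓accept
'c' @ 4: {5}  ✓accept
'b' @ 5: {}  — no active states
rest 'cac' ignored (set empty)
end set {} — state 5 not in

Answer: REJECT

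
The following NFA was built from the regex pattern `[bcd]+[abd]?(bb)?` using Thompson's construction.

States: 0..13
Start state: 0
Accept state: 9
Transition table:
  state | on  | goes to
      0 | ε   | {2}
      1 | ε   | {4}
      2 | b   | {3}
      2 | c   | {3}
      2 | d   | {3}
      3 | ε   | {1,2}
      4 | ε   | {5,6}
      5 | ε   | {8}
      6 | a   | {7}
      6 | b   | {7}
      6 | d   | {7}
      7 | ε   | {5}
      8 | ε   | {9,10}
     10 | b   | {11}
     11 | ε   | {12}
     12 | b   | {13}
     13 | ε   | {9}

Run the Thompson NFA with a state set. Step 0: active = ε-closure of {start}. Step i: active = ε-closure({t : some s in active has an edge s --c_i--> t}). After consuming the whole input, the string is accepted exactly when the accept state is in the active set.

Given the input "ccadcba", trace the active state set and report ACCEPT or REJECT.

Answer: REJECT

Trace:
start: ε-closure({0}) = {0,2}
'c' @ 1: {1,2,3,4,5,6,8,9,10}  (accept∈set)
'c' @ 2: {1,2,3,4,5,6,8,9,10}  (accept∈set)
'a' @ 3: {5,7,8,9,10}  (accept∈set)
'd' @ 4: {}  — no active states
rest 'cba' ignored (set empty)
end set {} — state 9 not in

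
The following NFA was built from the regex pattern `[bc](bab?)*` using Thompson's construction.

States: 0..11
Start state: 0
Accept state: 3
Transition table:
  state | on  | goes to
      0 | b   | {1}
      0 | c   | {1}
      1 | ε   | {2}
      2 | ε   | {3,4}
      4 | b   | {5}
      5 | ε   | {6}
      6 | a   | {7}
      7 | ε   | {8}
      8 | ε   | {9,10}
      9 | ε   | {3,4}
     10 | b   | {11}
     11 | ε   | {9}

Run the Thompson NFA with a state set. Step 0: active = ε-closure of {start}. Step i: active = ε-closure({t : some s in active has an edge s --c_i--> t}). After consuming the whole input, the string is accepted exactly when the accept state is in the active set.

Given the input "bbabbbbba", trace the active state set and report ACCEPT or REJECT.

Answer: REJECT

Trace:
start: ε-closure({0}) = {0}
'b' @ 1: {1,2,3,4}  (accept∈set)
'b' @ 2: {5,6}
'a' @ 3: {3,4,7,8,9,10}  (accept∈set)
'b' @ 4: {3,4,5,6,9,11}  (accept∈set)
'b' @ 5: {5,6}
'b' @ 6: {}  — dead — no transitions
rest 'bba' ignored (set empty)
final: {}; accept 3 not in set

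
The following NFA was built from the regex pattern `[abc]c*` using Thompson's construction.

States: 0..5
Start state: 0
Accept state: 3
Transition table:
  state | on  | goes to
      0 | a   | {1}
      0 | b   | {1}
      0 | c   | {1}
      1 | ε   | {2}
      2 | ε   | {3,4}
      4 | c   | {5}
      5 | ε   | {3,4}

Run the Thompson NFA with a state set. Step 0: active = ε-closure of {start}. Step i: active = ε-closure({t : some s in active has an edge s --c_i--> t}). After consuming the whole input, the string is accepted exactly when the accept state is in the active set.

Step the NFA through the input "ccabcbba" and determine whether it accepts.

Answer: REJECT

Trace:
start: ε-closure({0}) = {0}
'c' @ 1: {1,2,3,4}  (accept∈set)
'c' @ 2: {3,4,5}  (accept∈set)
'a' @ 3: {}  — dead — no transitions
rest 'bcbba' ignored (set empty)
after full input: {}  (accept=3 not in)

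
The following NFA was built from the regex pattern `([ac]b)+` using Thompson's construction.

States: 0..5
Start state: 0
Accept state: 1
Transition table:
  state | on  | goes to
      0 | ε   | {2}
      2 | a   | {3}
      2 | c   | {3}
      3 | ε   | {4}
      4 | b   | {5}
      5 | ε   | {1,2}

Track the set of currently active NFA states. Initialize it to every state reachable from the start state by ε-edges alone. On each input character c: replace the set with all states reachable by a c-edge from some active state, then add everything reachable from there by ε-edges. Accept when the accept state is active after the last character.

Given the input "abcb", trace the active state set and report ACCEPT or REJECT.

initial (ε-close {0}): {0,2}
'a' @ 1: {3,4}
'b' @ 2: {1,2,5}  [accepting]
'c' @ 3: {3,4}
'b' @ 4: {1,2,5}  [accepting]
after full input: {1,2,5}  (accept=1 in)

Answer: ACCEPT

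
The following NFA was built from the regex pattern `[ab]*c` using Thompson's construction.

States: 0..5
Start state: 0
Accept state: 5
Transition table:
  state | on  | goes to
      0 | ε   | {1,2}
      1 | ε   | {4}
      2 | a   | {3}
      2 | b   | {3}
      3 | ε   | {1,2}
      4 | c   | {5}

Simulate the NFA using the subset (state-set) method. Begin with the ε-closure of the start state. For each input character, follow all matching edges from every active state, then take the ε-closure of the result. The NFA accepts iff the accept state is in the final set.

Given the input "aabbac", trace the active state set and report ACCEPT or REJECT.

start: ε-closure({0}) = {0,1,2,4}
'a' @ 1: {1,2,3,4}
'a' @ 2: {1,2,3,4}
'b' @ 3: {1,2,3,4}
'b' @ 4: {1,2,3,4}
'a' @ 5: {1,2,3,4}
'c' @ 6: {5}  [accepting]
after full input: {5}  (accept=5 in)

Answer: ACCEPT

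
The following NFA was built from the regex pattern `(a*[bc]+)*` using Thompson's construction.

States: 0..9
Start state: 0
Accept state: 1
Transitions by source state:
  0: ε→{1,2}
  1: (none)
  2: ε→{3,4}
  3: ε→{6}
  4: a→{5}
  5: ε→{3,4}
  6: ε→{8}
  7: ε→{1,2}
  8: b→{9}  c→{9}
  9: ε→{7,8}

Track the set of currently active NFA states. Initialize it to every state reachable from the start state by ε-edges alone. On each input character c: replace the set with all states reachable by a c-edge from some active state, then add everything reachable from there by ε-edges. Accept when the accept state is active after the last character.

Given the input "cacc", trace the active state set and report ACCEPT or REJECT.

Answer: ACCEPT

Derivation:
S₀ = ε-closure({0}) = {0,1,2,3,4,6,8}
'c' @ 1: {1,2,3,4,6,7,8,9}  [accepting]
'a' @ 2: {3,4,5,6,8}
'c' @ 3: {1,2,3,4,6,7,8,9}  [accepting]
'c' @ 4: {1,2,3,4,6,7,8,9}  [accepting]
end set {1,2,3,4,6,7,8,9} — state 1 in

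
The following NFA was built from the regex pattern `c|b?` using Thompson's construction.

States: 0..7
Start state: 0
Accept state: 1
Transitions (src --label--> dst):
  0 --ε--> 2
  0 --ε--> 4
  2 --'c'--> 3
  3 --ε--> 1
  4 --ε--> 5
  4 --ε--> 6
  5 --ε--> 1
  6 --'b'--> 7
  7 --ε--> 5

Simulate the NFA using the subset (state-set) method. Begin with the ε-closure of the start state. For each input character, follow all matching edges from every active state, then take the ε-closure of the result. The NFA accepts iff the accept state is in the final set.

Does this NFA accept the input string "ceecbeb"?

S₀ = ε-closure({0}) = {0,1,2,4,5,6}
'c' @ 1: {1,3}  [accepting]
'e' @ 2: {}  — state set empty
rest 'ecbeb' ignored (set empty)
final: {}; accept 1 not in set

Answer: REJECT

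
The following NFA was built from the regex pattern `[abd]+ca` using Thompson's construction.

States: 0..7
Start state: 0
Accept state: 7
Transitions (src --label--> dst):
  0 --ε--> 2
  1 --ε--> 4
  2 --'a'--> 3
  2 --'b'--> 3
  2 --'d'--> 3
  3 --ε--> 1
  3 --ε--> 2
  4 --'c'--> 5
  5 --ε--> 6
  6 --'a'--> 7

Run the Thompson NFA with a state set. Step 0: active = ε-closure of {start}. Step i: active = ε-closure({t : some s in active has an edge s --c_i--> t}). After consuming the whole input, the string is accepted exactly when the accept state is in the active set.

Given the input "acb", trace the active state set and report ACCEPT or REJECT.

initial (ε-close {0}): {0,2}
'a' @ 1: {1,2,3,4}
'c' @ 2: {5,6}
'b' @ 3: {}  — no active states
final: {}; accept 7 not in set

Answer: REJECT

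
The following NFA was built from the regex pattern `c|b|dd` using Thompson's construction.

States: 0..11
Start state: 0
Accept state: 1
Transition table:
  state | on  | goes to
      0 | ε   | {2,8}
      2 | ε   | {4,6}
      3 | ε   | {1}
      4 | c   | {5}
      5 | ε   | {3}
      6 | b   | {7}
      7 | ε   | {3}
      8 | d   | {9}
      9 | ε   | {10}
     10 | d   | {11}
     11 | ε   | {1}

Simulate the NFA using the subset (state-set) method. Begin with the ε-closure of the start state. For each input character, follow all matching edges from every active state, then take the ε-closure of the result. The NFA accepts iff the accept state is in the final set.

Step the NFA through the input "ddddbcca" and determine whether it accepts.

Answer: REJECT

Derivation:
start: ε-closure({0}) = {0,2,4,6,8}
'd' @ 1: {9,10}
'd' @ 2: {1,11}  [accepting]
'd' @ 3: {}  — state set empty
rest 'dbcca' ignored (set empty)
after full input: {}  (accept=1 not in)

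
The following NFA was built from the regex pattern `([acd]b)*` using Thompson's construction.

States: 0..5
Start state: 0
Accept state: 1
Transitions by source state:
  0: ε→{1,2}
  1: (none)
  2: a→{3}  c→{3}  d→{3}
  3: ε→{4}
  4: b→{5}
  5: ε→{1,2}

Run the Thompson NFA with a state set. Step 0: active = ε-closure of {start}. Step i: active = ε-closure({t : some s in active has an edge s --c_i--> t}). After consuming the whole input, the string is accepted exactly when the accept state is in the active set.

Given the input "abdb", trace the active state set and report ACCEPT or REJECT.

initial (ε-close {0}): {0,1,2}
'a' @ 1: {3,4}
'b' @ 2: {1,2,5}  (accept∈set)
'd' @ 3: {3,4}
'b' @ 4: {1,2,5}  (accept∈set)
final: {1,2,5}; accept 1 in set

Answer: ACCEPT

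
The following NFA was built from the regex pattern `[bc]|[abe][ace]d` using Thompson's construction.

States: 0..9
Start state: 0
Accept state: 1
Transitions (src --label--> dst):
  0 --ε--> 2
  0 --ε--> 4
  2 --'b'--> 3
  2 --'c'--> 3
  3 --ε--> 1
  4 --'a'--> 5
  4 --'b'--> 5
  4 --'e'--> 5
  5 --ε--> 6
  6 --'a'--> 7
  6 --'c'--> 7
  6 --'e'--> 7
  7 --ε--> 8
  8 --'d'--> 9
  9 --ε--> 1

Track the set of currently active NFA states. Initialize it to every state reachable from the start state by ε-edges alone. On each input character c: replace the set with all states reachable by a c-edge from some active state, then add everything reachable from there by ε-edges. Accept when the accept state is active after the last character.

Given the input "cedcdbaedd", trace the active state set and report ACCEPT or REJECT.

Answer: REJECT

Derivation:
S₀ = ε-closure({0}) = {0,2,4}
'c' @ 1: {1,3}  (accept∈set)
'e' @ 2: {}  — dead — no transitions
rest 'dcdbaedd' ignored (set empty)
after full input: {}  (accept=1 not in)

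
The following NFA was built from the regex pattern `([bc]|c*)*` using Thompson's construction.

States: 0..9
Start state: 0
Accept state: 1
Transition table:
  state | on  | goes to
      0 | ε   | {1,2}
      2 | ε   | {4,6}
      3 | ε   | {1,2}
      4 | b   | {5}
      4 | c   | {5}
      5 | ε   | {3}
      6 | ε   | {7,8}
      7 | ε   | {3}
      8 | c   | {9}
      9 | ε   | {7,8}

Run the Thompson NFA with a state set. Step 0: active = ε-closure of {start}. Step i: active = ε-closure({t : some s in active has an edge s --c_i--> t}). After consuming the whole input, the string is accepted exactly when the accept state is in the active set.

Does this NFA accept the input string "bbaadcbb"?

start: ε-closure({0}) = {0,1,2,3,4,6,7,8}
'b' @ 1: {1,2,3,4,5,6,7,8}  [accepting]
'b' @ 2: {1,2,3,4,5,6,7,8}  [accepting]
'a' @ 3: {}  — state set empty
rest 'adcbb' ignored (set empty)
after full input: {}  (accept=1 not in)

Answer: REJECT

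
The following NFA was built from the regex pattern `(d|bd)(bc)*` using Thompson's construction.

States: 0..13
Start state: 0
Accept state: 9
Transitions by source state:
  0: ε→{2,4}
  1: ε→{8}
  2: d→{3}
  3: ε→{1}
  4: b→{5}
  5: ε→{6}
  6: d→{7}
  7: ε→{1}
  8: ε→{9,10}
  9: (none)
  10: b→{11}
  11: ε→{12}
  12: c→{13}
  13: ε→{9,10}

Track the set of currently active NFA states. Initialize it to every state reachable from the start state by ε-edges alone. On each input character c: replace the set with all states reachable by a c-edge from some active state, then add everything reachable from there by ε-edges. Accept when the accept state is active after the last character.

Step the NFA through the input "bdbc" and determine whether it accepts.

Answer: ACCEPT

Trace:
S₀ = ε-closure({0}) = {0,2,4}
'b' @ 1: {5,6}
'd' @ 2: {1,7,8,9,10}  (accept∈set)
'b' @ 3: {11,12}
'c' @ 4: {9,10,13}  (accept∈set)
final: {9,10,13}; accept 9 in set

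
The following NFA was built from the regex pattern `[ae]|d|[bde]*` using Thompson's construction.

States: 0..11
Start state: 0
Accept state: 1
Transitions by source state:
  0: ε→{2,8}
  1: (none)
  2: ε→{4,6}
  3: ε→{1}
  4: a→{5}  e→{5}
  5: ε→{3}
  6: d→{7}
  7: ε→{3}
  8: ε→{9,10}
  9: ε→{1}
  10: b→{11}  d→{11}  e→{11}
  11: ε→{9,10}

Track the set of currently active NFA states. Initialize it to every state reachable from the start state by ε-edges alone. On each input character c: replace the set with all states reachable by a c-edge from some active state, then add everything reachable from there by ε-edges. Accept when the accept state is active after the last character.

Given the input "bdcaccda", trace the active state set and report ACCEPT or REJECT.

initial (ε-close {0}): {0,1,2,4,6,8,9,10}
'b' @ 1: {1,9,10,11}  [accepting]
'd' @ 2: {1,9,10,11}  [accepting]
'c' @ 3: {}  — dead — no transitions
rest 'accda' ignored (set empty)
after full input: {}  (accept=1 not in)

Answer: REJECT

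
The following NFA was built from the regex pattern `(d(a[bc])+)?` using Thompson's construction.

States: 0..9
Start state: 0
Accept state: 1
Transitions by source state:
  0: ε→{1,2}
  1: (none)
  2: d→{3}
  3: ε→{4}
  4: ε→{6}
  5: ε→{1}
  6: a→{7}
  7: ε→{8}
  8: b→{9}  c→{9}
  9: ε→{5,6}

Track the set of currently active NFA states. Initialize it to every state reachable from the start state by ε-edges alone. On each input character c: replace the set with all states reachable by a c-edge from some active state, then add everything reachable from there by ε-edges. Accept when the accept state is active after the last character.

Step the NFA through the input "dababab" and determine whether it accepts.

Answer: ACCEPT

Steps:
S₀ = ε-closure({0}) = {0,1,2}
'd' @ 1: {3,4,6}
'a' @ 2: {7,8}
'b' @ 3: {1,5,6,9}  ✓accept
'a' @ 4: {7,8}
'b' @ 5: {1,5,6,9}  ✓accept
'a' @ 6: {7,8}
'b' @ 7: {1,5,6,9}  ✓accept
final: {1,5,6,9}; accept 1 in set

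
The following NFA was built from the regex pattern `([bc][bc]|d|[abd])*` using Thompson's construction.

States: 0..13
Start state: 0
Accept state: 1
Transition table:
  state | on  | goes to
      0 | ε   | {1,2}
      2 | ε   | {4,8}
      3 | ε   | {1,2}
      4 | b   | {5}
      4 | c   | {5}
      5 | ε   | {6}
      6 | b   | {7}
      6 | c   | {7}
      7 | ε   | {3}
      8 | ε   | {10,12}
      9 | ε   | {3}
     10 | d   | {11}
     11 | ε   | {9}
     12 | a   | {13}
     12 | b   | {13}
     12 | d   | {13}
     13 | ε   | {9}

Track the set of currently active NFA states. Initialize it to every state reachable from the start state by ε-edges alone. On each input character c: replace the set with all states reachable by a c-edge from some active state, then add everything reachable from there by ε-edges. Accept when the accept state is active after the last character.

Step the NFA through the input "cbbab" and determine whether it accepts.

initial (ε-close {0}): {0,1,2,4,8,10,12}
'c' @ 1: {5,6}
'b' @ 2: {1,2,3,4,7,8,10,12}  [accepting]
'b' @ 3: {1,2,3,4,5,6,8,9,10,12,13}  [accepting]
'a' @ 4: {1,2,3,4,8,9,10,12,13}  [accepting]
'b' @ 5: {1,2,3,4,5,6,8,9,10,12,13}  [accepting]
end set {1,2,3,4,5,6,8,9,10,12,13} — state 1 in

Answer: ACCEPT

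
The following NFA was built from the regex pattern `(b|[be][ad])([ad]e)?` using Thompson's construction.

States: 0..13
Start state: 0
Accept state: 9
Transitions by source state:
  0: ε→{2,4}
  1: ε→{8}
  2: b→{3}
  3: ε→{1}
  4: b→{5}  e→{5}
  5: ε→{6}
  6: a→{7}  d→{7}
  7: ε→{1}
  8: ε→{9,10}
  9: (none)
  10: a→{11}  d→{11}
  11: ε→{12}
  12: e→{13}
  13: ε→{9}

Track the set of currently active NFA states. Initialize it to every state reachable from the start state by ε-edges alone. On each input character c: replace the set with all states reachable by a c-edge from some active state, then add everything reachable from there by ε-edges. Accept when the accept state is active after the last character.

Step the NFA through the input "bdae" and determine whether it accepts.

S₀ = ε-closure({0}) = {0,2,4}
'b' @ 1: {1,3,5,6,8,9,10}  [accepting]
'd' @ 2: {1,7,8,9,10,11,12}  [accepting]
'a' @ 3: {11,12}
'e' @ 4: {9,13}  [accepting]
end set {9,13} — state 9 in

Answer: ACCEPT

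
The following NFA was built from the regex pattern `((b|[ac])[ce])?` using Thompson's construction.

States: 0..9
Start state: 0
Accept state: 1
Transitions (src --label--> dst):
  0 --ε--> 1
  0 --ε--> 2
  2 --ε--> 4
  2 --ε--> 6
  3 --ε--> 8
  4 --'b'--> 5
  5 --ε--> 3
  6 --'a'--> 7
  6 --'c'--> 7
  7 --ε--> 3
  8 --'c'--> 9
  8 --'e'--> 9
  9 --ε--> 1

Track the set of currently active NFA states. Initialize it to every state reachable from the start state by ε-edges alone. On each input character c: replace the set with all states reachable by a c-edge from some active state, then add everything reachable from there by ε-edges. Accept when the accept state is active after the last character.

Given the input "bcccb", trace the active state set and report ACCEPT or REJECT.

start: ε-closure({0}) = {0,1,2,4,6}
'b' @ 1: {3,5,8}
'c' @ 2: {1,9}  [accepting]
'c' @ 3: {}  — no active states
rest 'cb' ignored (set empty)
end set {} — state 1 not in

Answer: REJECT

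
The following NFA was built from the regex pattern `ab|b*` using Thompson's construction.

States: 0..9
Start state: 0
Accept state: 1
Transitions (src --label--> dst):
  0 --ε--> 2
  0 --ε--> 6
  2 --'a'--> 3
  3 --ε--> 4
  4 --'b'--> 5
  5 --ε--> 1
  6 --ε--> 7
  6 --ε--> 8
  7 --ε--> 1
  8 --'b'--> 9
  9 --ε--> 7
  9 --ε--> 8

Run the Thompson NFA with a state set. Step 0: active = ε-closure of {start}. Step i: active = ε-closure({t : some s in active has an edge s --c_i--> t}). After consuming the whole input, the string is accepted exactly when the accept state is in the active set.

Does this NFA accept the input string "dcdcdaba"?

start: ε-closure({0}) = {0,1,2,6,7,8}
'd' @ 1: {}  — dead — no transitions
rest 'cdcdaba' ignored (set empty)
after full input: {}  (accept=1 not in)

Answer: REJECT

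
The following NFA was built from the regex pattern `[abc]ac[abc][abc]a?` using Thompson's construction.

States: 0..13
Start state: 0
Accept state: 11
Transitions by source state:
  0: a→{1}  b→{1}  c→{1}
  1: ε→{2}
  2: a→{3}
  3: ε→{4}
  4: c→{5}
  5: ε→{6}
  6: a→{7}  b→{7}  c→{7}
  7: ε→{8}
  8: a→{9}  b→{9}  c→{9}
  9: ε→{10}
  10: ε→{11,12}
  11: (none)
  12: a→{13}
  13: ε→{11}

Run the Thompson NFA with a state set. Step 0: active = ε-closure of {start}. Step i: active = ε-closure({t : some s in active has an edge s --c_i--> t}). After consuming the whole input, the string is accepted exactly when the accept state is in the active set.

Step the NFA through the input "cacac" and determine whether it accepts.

Answer: ACCEPT

Derivation:
S₀ = ε-closure({0}) = {0}
'c' @ 1: {1,2}
'a' @ 2: {3,4}
'c' @ 3: {5,6}
'a' @ 4: {7,8}
'c' @ 5: {9,10,11,12}  ✓accept
end set {9,10,11,12} — state 11 in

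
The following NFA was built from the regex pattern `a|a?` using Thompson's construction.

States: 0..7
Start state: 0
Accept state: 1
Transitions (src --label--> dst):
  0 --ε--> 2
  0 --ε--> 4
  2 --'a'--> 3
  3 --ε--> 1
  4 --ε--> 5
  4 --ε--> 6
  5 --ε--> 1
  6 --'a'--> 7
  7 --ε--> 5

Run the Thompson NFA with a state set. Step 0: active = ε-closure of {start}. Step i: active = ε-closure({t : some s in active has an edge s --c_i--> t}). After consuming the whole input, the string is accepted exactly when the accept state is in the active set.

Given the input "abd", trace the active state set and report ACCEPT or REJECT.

Answer: REJECT

Derivation:
initial (ε-close {0}): {0,1,2,4,5,6}
'a' @ 1: {1,3,5,7}  ✓accept
'b' @ 2: {}  — state set empty
rest 'd' ignored (set empty)
final: {}; accept 1 not in set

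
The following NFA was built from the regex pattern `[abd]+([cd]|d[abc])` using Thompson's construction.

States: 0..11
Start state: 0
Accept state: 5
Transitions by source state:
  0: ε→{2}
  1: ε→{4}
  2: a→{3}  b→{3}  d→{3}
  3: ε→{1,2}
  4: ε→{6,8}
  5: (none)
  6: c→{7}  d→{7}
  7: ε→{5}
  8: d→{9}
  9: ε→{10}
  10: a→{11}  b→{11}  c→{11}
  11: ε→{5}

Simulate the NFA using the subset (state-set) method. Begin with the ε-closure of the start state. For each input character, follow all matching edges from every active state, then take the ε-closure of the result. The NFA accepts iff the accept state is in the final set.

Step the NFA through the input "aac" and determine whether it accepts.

Answer: ACCEPT

Steps:
S₀ = ε-closure({0}) = {0,2}
'a' @ 1: {1,2,3,4,6,8}
'a' @ 2: {1,2,3,4,6,8}
'c' @ 3: {5,7}  (accept∈set)
final: {5,7}; accept 5 in set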